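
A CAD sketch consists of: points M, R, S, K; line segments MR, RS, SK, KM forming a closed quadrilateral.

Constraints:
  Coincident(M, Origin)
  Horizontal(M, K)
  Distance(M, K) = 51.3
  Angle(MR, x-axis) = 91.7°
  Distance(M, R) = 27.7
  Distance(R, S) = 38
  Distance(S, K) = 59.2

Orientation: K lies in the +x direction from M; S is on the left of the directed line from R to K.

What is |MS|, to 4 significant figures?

60.13

M is at the origin; MK is horizontal with |MK| = 51.3 and K in +x, so K = (51.3, 0). MR runs at 91.7° with |MR| = 27.7, so R = (-0.8218, 27.69). S is determined by |RS| = 38.0 and |SK| = 59.2 together: it lies at the intersection of circle(R, 38.0) and circle(K, 59.2). With |RK| = 59.02, the foot of the radical line on RK is 12.05 from R and the perpendicular offset is √(38.0² − 12.05²) = 36.04. Taking the left-of-RK solution: S = (26.73, 53.86).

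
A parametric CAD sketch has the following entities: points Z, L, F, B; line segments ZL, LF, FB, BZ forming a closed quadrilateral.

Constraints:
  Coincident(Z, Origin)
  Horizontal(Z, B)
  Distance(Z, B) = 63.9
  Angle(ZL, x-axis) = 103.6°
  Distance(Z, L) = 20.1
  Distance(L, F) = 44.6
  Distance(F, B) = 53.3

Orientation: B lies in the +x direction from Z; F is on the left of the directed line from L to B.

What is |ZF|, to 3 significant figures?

54.5

Checks: |LF| = 44.60 ✓; |FB| = 53.30 ✓.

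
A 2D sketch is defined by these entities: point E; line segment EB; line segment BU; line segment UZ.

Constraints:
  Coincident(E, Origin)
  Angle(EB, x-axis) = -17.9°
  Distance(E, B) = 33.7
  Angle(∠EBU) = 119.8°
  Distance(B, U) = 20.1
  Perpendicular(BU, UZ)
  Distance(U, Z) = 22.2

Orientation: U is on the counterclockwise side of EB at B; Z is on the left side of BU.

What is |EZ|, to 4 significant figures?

37.52

E is at the origin; EB runs at -17.9° with length 33.7, so B = 33.7·(cos -17.9°, sin -17.9°) = (32.07, -10.36). ∠EBU = 119.8°, so BU runs at -17.9° + (180° − 119.8°) = 42.30° from the x-axis; with |BU| = 20.1, U = B + 20.1·(cos 42.30°, sin 42.30°) = (46.94, 3.170). BU is perpendicular to UZ; with |UZ| = 22.2 on the left of BU, Z = U + 22.2·(-0.6730, 0.7396) = (31.99, 19.59). Then |EZ| = |Z − E| = 37.52.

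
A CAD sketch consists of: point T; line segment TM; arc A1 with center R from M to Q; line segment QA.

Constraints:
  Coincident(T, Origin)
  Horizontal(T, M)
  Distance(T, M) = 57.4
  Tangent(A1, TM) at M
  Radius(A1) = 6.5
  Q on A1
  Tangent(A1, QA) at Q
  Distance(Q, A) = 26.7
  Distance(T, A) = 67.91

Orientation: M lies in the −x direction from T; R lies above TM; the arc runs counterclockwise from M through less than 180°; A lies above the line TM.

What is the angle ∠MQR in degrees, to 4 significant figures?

36.68°

Checks: ∠(RM, MT) = 90.00° ✓; |RM| = 6.500 ✓; |RQ| = 6.500 ✓; ∠(RQ, QA) = 90.00° ✓; |QA| = 26.70 ✓; |TA| = 67.91 ✓.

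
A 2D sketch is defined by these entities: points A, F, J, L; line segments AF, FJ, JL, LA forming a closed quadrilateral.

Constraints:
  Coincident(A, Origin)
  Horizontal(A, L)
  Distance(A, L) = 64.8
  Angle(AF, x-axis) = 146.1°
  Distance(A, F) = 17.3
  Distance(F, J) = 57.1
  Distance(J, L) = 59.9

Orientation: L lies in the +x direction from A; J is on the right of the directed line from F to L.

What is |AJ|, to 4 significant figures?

41.50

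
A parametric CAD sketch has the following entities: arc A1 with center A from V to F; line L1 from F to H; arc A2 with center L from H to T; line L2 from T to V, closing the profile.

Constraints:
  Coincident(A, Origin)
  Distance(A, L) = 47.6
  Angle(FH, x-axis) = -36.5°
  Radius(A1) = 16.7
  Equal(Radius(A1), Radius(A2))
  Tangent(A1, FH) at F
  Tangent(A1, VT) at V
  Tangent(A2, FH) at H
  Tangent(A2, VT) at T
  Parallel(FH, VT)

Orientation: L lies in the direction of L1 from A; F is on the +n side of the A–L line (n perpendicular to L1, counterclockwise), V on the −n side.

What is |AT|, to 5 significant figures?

50.445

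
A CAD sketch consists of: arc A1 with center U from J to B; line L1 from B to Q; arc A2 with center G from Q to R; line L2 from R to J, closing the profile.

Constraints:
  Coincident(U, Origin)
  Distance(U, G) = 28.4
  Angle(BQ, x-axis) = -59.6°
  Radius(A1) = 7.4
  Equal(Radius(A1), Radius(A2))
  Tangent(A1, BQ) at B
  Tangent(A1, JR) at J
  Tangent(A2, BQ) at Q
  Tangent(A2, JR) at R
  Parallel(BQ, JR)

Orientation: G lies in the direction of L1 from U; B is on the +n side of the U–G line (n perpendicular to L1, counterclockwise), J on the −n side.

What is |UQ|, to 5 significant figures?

29.348

The slot axis is L1's direction at -59.6°, so u = (cos -59.6°, sin -59.6°) = (0.50603, -0.86251) and n = (−sin -59.6°, cos -59.6°) = (0.86251, 0.50603). U is at the origin and G lies 28.4 along u from U, so G = 28.4·u = (14.371, -24.495). Tangency of A1 to both parallel lines with radius 7.4 puts B and J at U ± 7.4·n: B = (6.3826, 3.7446), J = (-6.3826, -3.7446). Equal radii place Q and R the same way about G: Q = G + 7.4·n = (20.754, -20.751), R = G − 7.4·n = (7.9888, -28.240). Then |UQ| = |Q − U| = 29.348.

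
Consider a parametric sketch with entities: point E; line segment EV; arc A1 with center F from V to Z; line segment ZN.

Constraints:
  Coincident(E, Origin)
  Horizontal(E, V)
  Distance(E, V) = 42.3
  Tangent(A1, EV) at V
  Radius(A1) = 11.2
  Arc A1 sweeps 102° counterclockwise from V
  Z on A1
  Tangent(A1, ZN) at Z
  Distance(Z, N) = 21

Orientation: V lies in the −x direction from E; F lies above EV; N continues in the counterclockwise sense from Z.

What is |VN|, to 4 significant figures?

34.70

E is at the origin; EV is horizontal with |EV| = 42.3 and V on the −x side, so V = (-42.30, 0.000). Tangency of A1 to EV means the radius FV is perpendicular to EV, so F = V + (0, 11.2) = (-42.30, 11.20). On A1, V sits at bearing -90° from F; a 102° counterclockwise sweep puts Z at bearing 12°, so Z = F + 11.2·(cos 12°, sin 12°) = (-31.34, 13.53). A1 meets ZN tangentially, so FZ is at right angles to ZN, so ZN runs along (−sin 12°, cos 12°); with |ZN| = 21.0, N = (-35.71, 34.07). Then |VN| = |N − V| = 34.70.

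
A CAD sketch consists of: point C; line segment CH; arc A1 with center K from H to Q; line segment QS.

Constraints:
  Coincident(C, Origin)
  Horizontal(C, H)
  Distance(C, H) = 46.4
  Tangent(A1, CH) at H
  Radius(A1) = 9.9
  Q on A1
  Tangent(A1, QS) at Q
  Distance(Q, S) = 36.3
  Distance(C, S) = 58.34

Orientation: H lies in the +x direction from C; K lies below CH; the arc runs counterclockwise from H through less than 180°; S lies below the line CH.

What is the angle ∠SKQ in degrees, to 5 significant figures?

74.745°

Checks: |KQ| = 9.900 ✓; ∠(KQ, QS) = 90.00° ✓; |QS| = 36.30 ✓; |CS| = 58.34 ✓.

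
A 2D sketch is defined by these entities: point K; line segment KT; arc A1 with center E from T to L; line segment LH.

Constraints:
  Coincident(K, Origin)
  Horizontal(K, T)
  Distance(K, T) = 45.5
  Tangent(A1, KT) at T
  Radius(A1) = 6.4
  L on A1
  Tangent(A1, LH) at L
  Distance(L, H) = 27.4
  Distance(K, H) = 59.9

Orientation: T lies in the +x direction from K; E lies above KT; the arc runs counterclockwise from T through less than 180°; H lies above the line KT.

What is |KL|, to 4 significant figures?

52.34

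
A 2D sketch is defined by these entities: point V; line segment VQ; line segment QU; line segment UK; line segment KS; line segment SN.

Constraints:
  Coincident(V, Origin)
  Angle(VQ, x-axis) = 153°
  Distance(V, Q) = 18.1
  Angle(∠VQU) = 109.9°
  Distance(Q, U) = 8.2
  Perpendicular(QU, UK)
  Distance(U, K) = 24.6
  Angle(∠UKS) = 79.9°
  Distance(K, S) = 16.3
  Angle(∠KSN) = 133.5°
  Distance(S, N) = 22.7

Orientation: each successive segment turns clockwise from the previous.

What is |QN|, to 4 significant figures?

20.53

∠UKS = 79.9° gives KS at -107.2° from the x-axis; with |KS| = 16.3, S = (4.478, -2.257). ∠KSN = 133.5° gives SN at -153.7° from the x-axis; with |SN| = 22.7, N = (-15.87, -12.31). Then |QN| = |N − Q| = 20.53.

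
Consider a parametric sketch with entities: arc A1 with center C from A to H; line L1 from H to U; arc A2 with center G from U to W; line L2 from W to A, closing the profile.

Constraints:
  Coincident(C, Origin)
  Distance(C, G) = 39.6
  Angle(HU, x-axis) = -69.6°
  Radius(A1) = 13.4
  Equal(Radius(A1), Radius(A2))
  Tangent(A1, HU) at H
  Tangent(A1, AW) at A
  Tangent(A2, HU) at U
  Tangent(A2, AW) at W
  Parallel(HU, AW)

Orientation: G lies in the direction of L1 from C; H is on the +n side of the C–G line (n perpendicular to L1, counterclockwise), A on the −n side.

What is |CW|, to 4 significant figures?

41.81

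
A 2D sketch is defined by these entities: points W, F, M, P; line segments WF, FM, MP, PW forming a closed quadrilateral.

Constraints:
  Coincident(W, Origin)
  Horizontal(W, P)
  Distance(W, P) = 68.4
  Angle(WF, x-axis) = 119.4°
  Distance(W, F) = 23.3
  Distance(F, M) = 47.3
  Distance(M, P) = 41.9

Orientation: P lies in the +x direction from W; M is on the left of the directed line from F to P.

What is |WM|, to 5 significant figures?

44.003

Checks: |FM| = 47.30 ✓; |MP| = 41.90 ✓.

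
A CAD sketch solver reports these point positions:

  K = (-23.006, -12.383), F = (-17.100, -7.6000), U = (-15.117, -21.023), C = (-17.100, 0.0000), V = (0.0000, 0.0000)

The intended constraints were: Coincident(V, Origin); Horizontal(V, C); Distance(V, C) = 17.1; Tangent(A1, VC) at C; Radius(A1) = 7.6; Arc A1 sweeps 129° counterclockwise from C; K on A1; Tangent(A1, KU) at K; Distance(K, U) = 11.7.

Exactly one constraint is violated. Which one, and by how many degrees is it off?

Tangent(A1, KU) at K — off by 3.40°.

V = (0.00, 0.00) ✓; V.y = 0.00, C.y = 0.00 ✓; |VC| = 17.10 ✓; ∠(FC, CV) = 90.00° ✓; |FC| = 7.600 ✓; bearing(F→K) − bearing(F→C) = 129.0° ✓; |FK| = 7.600 ✓; ∠(FK, KU) = 86.60° ✗; |KU| = 11.70 ✓.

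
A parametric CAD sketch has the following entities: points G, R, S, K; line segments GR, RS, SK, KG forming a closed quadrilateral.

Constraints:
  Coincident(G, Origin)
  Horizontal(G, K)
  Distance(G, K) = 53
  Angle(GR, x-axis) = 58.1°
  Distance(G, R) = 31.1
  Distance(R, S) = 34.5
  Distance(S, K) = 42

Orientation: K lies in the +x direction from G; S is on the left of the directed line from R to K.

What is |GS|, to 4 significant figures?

63.08

G is at the origin; GK is horizontal with |GK| = 53.0 and K in +x, so K = (53.0, 0). GR runs at 58.1° with |GR| = 31.1, so R = (16.43, 26.40). S is determined by |RS| = 34.5 and |SK| = 42.0 together: it lies at the intersection of circle(R, 34.5) and circle(K, 42.0). With |RK| = 45.10, the foot of the radical line on RK is 16.19 from R and the perpendicular offset is √(34.5² − 16.19²) = 30.47. Taking the left-of-RK solution: S = (47.40, 41.62).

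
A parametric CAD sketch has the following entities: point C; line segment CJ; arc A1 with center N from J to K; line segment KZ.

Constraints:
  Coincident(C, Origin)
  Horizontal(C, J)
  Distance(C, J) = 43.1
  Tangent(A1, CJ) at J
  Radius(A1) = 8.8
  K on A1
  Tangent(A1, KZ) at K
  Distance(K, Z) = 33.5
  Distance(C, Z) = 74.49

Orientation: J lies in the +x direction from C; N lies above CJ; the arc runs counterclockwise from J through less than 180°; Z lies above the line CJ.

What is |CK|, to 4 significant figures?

51.24

C is at the origin; CJ is horizontal with |CJ| = 43.1 and J on the +x side, so J = (43.10, 0.000). The tangent condition forces NJ to be normal to CJ, so N = J + (0, 8.8) = (43.10, 8.800). Since NK ⟂ KZ (tangency), |NZ| = √(8.8² + 33.5²) = 34.64 regardless of where K sits on A1. So Z lies on both circle(C, 74.49) and circle(N, 34.64); the above-CJ intersection is Z = (65.76, 35.00). K is the foot of the tangent from Z: K = (51.00, 4.924).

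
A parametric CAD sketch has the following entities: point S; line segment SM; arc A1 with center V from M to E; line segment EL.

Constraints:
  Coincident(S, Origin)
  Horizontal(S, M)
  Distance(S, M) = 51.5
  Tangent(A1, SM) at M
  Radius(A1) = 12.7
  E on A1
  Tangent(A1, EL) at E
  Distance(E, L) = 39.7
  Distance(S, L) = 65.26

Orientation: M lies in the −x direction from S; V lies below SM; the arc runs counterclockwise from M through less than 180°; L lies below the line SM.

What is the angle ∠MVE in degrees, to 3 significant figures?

125°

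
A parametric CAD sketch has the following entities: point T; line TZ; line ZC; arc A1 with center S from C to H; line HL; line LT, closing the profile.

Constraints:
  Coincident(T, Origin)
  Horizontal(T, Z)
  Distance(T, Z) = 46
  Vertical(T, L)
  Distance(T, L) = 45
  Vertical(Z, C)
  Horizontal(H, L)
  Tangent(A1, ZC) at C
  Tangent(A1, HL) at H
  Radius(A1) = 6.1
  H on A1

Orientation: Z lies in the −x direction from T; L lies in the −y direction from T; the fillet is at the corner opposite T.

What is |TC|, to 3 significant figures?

60.2

The virtual corner opposite T is at (-46.0, -45.0). The tangent condition forces SC to be normal to ZC and since A1 is tangent to HL there, SH ⟂ HL, with radius 6.1, so the center S sits 6.1 in from both sides at S = (-39.9, -38.9). That places the tangent points at C = (-46.0, -38.9) on ZC and H = (-39.9, -45.0) on HL. Then |TC| = |C − T| = 60.2.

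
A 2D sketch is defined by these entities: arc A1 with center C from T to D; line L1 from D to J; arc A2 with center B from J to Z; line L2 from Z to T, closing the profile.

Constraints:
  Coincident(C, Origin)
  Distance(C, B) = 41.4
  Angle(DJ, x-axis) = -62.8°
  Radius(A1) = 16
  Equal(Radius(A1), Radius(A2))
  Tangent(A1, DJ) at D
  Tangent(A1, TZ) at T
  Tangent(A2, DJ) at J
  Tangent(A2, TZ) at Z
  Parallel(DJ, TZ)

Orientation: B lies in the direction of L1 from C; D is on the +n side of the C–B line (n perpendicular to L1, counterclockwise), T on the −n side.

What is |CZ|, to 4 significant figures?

44.38

Tangency of A1 to both parallel lines with radius 16.0 puts D and T at C ± 16.0·n: D = (14.23, 7.314), T = (-14.23, -7.314). Equal radii place J and Z the same way about B: J = B + 16.0·n = (33.15, -29.51), Z = B − 16.0·n = (4.693, -44.14). Then |CZ| = |Z − C| = 44.38.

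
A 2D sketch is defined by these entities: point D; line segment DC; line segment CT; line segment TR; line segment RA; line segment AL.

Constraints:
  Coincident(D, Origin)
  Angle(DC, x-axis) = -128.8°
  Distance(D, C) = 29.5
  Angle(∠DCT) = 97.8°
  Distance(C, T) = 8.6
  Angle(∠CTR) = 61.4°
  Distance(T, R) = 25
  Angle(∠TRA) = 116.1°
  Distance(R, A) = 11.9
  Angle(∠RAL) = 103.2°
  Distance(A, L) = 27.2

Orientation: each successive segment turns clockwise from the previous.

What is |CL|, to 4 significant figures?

20.99

∠TRA = 116.1° gives RA at -33.50° from the x-axis; with |RA| = 11.9, A = (5.630, -12.48). ∠RAL = 103.2° gives AL at -110.3° from the x-axis; with |AL| = 27.2, L = (-3.807, -37.99). Then |CL| = |L − C| = 20.99.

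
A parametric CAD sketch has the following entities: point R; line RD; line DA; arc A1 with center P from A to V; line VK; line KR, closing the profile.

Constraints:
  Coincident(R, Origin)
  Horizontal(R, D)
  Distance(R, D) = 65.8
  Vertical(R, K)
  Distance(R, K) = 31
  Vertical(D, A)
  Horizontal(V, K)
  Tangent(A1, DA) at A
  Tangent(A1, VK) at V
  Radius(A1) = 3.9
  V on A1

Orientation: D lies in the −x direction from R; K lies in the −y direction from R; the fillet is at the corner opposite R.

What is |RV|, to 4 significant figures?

69.23

R is at the origin; R and D share the same y with |RD| = 65.8 and D on the −x side, so D = (-65.80, 0.000). RK is vertical with |RK| = 31.0 and K on the −y side, so K = (0.000, -31.00). The virtual corner opposite R is at (-65.80, -31.00). Since A1 is tangent to DA there, PA ⟂ DA and the tangent condition forces PV to be normal to VK, with radius 3.9, so the center P sits 3.9 in from both sides at P = (-61.90, -27.10). That places the tangent points at A = (-65.80, -27.10) on DA and V = (-61.90, -31.00) on VK. Then |RV| = |V − R| = 69.23.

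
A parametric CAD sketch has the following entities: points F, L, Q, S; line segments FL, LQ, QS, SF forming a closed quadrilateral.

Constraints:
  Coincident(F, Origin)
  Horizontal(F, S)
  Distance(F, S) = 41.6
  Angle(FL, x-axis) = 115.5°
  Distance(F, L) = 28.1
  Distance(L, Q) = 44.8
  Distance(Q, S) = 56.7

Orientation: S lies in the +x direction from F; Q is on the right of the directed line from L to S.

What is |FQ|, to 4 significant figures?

22.67

Checks: |LQ| = 44.80 ✓; |QS| = 56.70 ✓.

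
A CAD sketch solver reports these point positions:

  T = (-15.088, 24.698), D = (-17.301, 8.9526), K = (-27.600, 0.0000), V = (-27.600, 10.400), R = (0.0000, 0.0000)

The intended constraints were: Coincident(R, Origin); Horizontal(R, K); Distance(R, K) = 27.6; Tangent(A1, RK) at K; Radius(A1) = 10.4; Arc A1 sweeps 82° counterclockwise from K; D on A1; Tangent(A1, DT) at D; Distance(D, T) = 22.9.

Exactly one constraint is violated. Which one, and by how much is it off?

Distance(D, T) = 22.9 — off by 7.00.

R = (0.00, 0.00) ✓; R.y = 0.00, K.y = 0.00 ✓; |RK| = 27.60 ✓; ∠(VK, KR) = 90.00° ✓; |VK| = 10.40 ✓; bearing(V→D) − bearing(V→K) = 82.00° ✓; |VD| = 10.40 ✓; ∠(VD, DT) = 90.00° ✓; |DT| = 15.90 ✗.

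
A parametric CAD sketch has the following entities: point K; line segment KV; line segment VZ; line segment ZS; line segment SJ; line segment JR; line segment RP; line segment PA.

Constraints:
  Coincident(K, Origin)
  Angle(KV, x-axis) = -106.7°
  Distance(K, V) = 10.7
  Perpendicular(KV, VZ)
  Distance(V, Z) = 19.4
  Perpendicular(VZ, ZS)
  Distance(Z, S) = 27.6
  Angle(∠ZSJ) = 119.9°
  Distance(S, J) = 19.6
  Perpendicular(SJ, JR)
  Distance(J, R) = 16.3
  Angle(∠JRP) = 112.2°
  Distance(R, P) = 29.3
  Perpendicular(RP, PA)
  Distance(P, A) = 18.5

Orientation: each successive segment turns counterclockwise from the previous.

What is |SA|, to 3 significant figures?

17.8

K is at the origin; KV runs at -106.7° with length 10.7, so V = (-3.07, -10.2). KV ⟂ VZ, so VZ runs at -16.7°; with |VZ| = 19.4, Z = (15.5, -15.8). VZ is perpendicular to ZS, so ZS runs at 73.3°; with |ZS| = 27.6, S = (23.4, 10.6). ∠ZSJ = 119.9° gives SJ at 133° from the x-axis; with |SJ| = 19.6, J = (9.97, 24.9). SJ is perpendicular to JR, so JR runs at -137°; with |JR| = 16.3, R = (-1.87, 13.7). ∠JRP = 112.2° gives RP at -68.8° from the x-axis; with |RP| = 29.3, P = (8.72, -13.7). The perpendicularity gives PA at right angles to RP, so PA runs at 21.2°; with |PA| = 18.5, A = (26.0, -6.97). Then |SA| = |A − S| = 17.8.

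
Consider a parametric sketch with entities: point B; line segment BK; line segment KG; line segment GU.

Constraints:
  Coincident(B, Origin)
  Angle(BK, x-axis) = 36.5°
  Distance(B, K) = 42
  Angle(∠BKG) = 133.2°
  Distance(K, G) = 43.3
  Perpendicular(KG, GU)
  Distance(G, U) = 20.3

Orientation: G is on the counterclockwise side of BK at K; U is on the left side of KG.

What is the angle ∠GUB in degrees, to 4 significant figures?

98.15°

B is at the origin; BK runs at 36.5° with length 42.0, so K = 42.0·(cos 36.5°, sin 36.5°) = (33.76, 24.98). ∠BKG = 133.2°, so KG runs at 36.5° + (180° − 133.2°) = 83.30° from the x-axis; with |KG| = 43.3, G = K + 43.3·(cos 83.30°, sin 83.30°) = (38.81, 67.99). The perpendicularity gives GU at right angles to KG; with |GU| = 20.3 on the left of KG, U = G + 20.3·(-0.9932, 0.1167) = (18.65, 70.36). Then cos ∠GUB = UG·UB / (|UG||UB|), giving 98.15°.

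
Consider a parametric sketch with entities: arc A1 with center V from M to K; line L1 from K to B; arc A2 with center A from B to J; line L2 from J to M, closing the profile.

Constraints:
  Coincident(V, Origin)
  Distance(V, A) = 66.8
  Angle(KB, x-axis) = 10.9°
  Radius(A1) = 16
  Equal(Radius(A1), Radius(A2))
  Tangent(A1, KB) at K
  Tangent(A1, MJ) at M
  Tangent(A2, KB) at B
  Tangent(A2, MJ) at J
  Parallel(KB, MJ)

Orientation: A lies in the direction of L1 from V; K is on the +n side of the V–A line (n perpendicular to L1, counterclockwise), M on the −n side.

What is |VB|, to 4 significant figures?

68.69

The slot axis is L1's direction at 10.9°, so u = (cos 10.9°, sin 10.9°) = (0.9820, 0.1891) and n = (−sin 10.9°, cos 10.9°) = (-0.1891, 0.9820). V is at the origin and A lies 66.8 along u from V, so A = 66.8·u = (65.59, 12.63). Tangency of A1 to both parallel lines with radius 16.0 puts K and M at V ± 16.0·n: K = (-3.026, 15.71), M = (3.026, -15.71). Equal radii place B and J the same way about A: B = A + 16.0·n = (62.57, 28.34), J = A − 16.0·n = (68.62, -3.080). Then |VB| = |B − V| = 68.69.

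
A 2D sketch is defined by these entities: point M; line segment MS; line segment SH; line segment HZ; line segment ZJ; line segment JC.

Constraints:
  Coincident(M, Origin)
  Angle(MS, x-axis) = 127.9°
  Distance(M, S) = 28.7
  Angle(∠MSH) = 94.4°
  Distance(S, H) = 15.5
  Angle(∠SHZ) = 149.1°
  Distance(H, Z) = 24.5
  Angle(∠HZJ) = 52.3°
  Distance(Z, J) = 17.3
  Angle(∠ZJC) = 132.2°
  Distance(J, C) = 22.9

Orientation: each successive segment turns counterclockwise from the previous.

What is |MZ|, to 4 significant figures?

41.91

M is at the origin; MS runs at 127.9° with length 28.7, so S = (-17.63, 22.65). ∠MSH = 94.4° gives SH at -146.5° from the x-axis; with |SH| = 15.5, H = (-30.56, 14.09). ∠SHZ = 149.1° gives HZ at -115.6° from the x-axis; with |HZ| = 24.5, Z = (-41.14, -8.003). Then |MZ| = |Z − M| = 41.91.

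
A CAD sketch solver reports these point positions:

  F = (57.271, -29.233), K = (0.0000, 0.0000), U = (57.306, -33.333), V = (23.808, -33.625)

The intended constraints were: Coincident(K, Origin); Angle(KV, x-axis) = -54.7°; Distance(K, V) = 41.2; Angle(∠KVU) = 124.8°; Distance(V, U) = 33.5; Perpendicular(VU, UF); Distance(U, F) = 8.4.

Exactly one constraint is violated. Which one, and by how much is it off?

Distance(U, F) = 8.4 — off by 4.30.

K = (0.00, 0.00) ✓; KV at -54.70° ✓; |KV| = 41.20 ✓; ∠KVU = 124.8° ✓; |VU| = 33.50 ✓; ∠(VU, UF) = 89.99° ✓; |UF| = 4.100 ✗.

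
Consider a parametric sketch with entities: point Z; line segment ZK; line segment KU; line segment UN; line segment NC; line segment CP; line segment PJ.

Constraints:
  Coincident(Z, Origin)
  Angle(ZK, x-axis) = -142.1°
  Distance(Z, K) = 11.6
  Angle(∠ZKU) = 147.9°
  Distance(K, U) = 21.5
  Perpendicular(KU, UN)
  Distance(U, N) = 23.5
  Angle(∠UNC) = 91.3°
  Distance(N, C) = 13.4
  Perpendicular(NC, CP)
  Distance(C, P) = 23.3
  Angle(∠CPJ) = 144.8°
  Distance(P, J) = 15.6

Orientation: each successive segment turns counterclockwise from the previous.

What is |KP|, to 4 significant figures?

7.592

∠UNC = 91.3° gives NC at 68.70° from the x-axis; with |NC| = 13.4, C = (10.44, -22.88). The perpendicularity gives CP at right angles to NC, so CP runs at 158.7°; with |CP| = 23.3, P = (-11.26, -14.42). Then |KP| = |P − K| = 7.592.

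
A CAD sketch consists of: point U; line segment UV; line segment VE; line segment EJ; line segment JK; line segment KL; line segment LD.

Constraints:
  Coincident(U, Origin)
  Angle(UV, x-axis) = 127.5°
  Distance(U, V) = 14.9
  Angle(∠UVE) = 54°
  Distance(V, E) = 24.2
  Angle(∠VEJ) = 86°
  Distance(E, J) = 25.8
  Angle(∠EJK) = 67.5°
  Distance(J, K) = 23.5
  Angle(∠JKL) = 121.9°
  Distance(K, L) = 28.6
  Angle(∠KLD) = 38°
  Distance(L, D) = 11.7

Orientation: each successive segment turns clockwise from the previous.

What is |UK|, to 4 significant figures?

8.051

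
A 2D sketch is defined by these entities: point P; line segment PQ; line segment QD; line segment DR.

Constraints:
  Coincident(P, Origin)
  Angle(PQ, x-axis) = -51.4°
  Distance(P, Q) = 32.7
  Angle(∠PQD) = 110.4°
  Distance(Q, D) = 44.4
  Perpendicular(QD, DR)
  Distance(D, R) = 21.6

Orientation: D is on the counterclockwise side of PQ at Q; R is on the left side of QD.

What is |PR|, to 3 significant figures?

56.5

P is at the origin; PQ runs at -51.4° with length 32.7, so Q = 32.7·(cos -51.4°, sin -51.4°) = (20.4, -25.6). ∠PQD = 110.4°, so QD runs at -51.4° + (180° − 110.4°) = 18.2° from the x-axis; with |QD| = 44.4, D = Q + 44.4·(cos 18.2°, sin 18.2°) = (62.6, -11.7). The perpendicularity gives DR at right angles to QD; with |DR| = 21.6 on the left of QD, R = D + 21.6·(-0.312, 0.950) = (55.8, 8.83). Then |PR| = |R − P| = 56.5.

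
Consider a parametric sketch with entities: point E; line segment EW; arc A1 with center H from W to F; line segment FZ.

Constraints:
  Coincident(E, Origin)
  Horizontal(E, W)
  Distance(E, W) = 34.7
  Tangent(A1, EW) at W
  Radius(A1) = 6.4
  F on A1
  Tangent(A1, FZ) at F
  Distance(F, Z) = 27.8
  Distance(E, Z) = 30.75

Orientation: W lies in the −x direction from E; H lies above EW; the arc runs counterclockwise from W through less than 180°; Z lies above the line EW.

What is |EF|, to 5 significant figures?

29.381

E is at the origin; E and W share the same y with |EW| = 34.7 and W on the −x side, so W = (-34.700, 0.0000). Since A1 is tangent to EW there, HW ⟂ EW, so H = W + (0, 6.4) = (-34.700, 6.4000). Since HF ⟂ FZ (tangency), |HZ| = √(6.4² + 27.8²) = 28.527 regardless of where F sits on A1. So Z lies on both circle(E, 30.75) and circle(H, 28.527); the above-EW intersection is Z = (-14.875, 26.913). F is the foot of the tangent from Z: F = (-29.218, 3.0981).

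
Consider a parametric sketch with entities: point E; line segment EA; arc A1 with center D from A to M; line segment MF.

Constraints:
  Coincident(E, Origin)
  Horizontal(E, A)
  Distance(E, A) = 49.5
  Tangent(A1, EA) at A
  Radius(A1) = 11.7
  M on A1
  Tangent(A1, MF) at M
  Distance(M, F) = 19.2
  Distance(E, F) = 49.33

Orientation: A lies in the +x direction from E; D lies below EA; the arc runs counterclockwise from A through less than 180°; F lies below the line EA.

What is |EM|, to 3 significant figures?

39.7

E is at the origin; EA is horizontal with |EA| = 49.5 and A on the +x side, so A = (49.5, 0.00). Since A1 is tangent to EA there, DA ⟂ EA, so D = A + (0, -11.7) = (49.5, -11.7). Since DM ⟂ MF (tangency), |DF| = √(11.7² + 19.2²) = 22.5 regardless of where M sits on A1. So F lies on both circle(E, 49.33) and circle(D, 22.5); the below-EA intersection is F = (38.2, -31.2). M is the foot of the tangent from F: M = (37.8, -12.0).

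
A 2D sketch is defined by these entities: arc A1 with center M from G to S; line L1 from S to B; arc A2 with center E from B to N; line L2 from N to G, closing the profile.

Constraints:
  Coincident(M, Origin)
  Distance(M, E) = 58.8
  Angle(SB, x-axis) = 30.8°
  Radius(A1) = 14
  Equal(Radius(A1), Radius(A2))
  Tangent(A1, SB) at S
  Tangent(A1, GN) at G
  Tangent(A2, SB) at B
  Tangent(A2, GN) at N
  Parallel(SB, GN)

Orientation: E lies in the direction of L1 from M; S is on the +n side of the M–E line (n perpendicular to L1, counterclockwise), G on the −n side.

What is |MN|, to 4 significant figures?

60.44

The slot axis is L1's direction at 30.8°, so u = (cos 30.8°, sin 30.8°) = (0.8590, 0.5120) and n = (−sin 30.8°, cos 30.8°) = (-0.5120, 0.8590). M is at the origin and E lies 58.8 along u from M, so E = 58.8·u = (50.51, 30.11). Tangency of A1 to both parallel lines with radius 14.0 puts S and G at M ± 14.0·n: S = (-7.169, 12.03), G = (7.169, -12.03). Equal radii place B and N the same way about E: B = E + 14.0·n = (43.34, 42.13), N = E − 14.0·n = (57.68, 18.08). Then |MN| = |N − M| = 60.44.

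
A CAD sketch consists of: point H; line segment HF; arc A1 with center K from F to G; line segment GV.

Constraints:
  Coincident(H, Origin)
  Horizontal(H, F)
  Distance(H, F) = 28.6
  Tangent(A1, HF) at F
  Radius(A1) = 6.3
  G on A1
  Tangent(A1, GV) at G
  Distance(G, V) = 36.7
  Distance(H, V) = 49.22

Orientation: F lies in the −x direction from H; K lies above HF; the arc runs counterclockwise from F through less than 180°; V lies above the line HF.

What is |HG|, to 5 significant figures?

23.238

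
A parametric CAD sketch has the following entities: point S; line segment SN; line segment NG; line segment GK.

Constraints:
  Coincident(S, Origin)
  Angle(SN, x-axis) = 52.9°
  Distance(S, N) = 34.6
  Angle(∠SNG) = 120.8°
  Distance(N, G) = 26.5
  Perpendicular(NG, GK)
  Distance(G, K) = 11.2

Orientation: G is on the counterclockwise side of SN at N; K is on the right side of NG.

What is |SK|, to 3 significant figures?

60.2

S is at the origin; SN runs at 52.9° with length 34.6, so N = 34.6·(cos 52.9°, sin 52.9°) = (20.9, 27.6). ∠SNG = 120.8°, so NG runs at 52.9° + (180° − 120.8°) = 112° from the x-axis; with |NG| = 26.5, G = N + 26.5·(cos 112°, sin 112°) = (10.9, 52.1). NG is perpendicular to GK; with |GK| = 11.2 on the right of NG, K = G + 11.2·(0.927, 0.376) = (21.3, 56.4). Then |SK| = |K − S| = 60.2.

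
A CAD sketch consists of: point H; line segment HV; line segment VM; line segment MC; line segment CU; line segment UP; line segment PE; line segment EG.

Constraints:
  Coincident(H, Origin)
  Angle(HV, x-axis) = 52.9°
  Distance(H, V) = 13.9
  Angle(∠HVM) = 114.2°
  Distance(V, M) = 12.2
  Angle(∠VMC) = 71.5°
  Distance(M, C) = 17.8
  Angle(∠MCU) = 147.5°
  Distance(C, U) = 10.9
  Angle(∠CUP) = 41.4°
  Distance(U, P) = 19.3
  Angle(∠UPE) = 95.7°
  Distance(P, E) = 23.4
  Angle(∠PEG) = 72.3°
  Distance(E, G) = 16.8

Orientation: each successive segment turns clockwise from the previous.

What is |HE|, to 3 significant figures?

31.0

H is at the origin; HV runs at 52.9° with length 13.9, so V = (8.38, 11.1). ∠HVM = 114.2° gives VM at -12.9° from the x-axis; with |VM| = 12.2, M = (20.3, 8.36). ∠VMC = 71.5° gives MC at -121° from the x-axis; with |MC| = 17.8, C = (11.0, -6.83). ∠MCU = 147.5° gives CU at -154° from the x-axis; with |CU| = 10.9, U = (1.21, -11.6). ∠CUP = 41.4° gives UP at 67.5° from the x-axis; with |UP| = 19.3, P = (8.60, 6.21). ∠UPE = 95.7° gives PE at -16.8° from the x-axis; with |PE| = 23.4, E = (31.0, -0.558). Then |HE| = |E − H| = 31.0.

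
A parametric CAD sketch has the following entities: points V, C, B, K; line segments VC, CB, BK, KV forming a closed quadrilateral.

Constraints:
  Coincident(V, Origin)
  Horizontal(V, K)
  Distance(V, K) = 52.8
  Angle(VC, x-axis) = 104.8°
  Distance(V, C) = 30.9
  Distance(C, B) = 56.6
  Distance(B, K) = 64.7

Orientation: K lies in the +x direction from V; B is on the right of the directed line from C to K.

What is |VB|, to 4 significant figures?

27.39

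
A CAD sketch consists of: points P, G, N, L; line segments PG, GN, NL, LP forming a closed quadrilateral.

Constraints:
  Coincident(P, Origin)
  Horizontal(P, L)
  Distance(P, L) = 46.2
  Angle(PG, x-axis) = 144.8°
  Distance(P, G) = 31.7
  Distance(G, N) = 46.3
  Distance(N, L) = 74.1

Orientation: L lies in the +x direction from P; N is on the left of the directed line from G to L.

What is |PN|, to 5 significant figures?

57.232

Checks: |GN| = 46.30 ✓; |NL| = 74.10 ✓.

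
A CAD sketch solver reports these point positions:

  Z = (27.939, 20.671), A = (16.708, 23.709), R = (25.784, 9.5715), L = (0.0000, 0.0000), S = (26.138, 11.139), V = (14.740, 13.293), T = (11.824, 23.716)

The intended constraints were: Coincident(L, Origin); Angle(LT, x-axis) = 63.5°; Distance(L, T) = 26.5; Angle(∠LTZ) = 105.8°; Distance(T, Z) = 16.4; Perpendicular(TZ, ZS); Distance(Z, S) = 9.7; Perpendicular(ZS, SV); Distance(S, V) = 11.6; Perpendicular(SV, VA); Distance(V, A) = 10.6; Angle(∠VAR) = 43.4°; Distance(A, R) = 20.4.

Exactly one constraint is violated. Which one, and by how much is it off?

Distance(A, R) = 20.4 — off by 3.60.

L = (0.00, 0.00) ✓; LT at 63.50° ✓; |LT| = 26.50 ✓; ∠LTZ = 105.8° ✓; |TZ| = 16.40 ✓; ∠(TZ, ZS) = 90.00° ✓; |ZS| = 9.701 ✓; ∠(ZS, SV) = 90.00° ✓; |SV| = 11.60 ✓; ∠(SV, VA) = 90.00° ✓; |VA| = 10.60 ✓; ∠VAR = 43.40° ✓; |AR| = 16.80 ✗.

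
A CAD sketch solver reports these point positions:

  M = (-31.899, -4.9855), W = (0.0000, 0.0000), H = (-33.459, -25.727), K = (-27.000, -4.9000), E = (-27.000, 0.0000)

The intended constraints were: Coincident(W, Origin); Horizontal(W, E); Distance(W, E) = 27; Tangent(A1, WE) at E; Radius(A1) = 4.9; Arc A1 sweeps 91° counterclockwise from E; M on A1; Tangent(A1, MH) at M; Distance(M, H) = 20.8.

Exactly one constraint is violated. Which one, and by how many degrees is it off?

Tangent(A1, MH) at M — off by 5.30°.

W = (0.00, 0.00) ✓; W.y = 0.00, E.y = 0.00 ✓; |WE| = 27.00 ✓; ∠(KE, EW) = 90.00° ✓; |KE| = 4.900 ✓; bearing(K→M) − bearing(K→E) = 91.00° ✓; |KM| = 4.900 ✓; ∠(KM, MH) = 95.30° ✗; |MH| = 20.80 ✓.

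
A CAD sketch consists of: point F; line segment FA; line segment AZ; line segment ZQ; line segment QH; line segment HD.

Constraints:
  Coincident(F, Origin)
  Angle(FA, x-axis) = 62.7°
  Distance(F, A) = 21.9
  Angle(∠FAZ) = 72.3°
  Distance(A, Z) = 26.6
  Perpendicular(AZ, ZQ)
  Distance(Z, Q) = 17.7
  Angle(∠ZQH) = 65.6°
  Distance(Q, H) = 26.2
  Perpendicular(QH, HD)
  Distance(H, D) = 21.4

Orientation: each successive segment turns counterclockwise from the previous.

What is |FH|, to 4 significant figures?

14.53

F is at the origin; FA runs at 62.7° with length 21.9, so A = (10.04, 19.46). ∠FAZ = 72.3° gives AZ at 170.4° from the x-axis; with |AZ| = 26.6, Z = (-16.18, 23.90). AZ is perpendicular to ZQ, so ZQ runs at -99.60°; with |ZQ| = 17.7, Q = (-19.13, 6.445). ∠ZQH = 65.6° gives QH at 14.80° from the x-axis; with |QH| = 26.2, H = (6.196, 13.14). Then |FH| = |H − F| = 14.53.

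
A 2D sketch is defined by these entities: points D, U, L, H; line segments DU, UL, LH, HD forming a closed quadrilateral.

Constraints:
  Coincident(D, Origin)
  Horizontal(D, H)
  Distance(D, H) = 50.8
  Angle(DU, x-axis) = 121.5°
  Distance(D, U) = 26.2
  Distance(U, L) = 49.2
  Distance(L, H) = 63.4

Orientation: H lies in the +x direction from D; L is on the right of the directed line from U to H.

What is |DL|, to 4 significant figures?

27.26

Checks: |UL| = 49.20 ✓; |LH| = 63.40 ✓.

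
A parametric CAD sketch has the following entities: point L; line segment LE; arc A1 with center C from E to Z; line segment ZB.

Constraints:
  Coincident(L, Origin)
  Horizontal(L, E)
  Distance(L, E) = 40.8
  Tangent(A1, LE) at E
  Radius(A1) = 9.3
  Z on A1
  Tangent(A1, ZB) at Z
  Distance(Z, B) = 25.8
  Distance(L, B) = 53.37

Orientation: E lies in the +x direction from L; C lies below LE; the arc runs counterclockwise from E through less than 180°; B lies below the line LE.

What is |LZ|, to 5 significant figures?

33.962

Checks: |CZ| = 9.300 ✓; ∠(CZ, ZB) = 90.00° ✓; |ZB| = 25.80 ✓; |LB| = 53.37 ✓.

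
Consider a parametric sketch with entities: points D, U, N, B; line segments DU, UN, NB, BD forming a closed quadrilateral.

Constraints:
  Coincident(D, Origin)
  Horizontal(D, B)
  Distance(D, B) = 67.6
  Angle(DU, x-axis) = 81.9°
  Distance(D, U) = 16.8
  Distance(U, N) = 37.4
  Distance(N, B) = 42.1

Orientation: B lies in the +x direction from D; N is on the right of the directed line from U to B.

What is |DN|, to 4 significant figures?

29.40

Checks: |UN| = 37.40 ✓; |NB| = 42.10 ✓.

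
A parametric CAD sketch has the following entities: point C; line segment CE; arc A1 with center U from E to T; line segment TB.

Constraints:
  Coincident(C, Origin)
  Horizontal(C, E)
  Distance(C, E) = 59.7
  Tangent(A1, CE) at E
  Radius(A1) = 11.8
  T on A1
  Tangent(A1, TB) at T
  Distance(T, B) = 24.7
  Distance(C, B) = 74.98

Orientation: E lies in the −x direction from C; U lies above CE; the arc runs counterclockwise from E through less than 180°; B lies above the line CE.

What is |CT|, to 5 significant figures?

53.352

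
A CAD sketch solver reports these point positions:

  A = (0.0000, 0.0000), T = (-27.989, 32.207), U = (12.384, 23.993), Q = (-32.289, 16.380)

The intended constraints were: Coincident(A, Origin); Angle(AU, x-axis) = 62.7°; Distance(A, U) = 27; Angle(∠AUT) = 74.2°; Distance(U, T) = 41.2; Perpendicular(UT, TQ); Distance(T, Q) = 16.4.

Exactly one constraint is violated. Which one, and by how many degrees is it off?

Perpendicular(UT, TQ) — off by 3.70°.

A = (0.00, 0.00) ✓; AU at 62.70° ✓; |AU| = 27.00 ✓; ∠AUT = 74.20° ✓; |UT| = 41.20 ✓; ∠(UT, TQ) = 86.30° ✗; |TQ| = 16.40 ✓.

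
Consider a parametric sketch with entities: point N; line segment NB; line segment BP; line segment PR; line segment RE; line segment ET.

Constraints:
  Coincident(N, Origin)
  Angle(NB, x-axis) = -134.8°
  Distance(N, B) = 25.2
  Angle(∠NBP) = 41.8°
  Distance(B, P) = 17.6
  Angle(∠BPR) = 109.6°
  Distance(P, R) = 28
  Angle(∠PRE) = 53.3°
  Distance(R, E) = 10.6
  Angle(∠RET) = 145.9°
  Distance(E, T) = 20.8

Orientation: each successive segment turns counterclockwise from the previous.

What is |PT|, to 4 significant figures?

15.47

∠PRE = 53.3° gives RE at -159.5° from the x-axis; with |RE| = 10.6, E = (-2.305, 6.339). ∠RET = 145.9° gives ET at -125.4° from the x-axis; with |ET| = 20.8, T = (-14.35, -10.62). Then |PT| = |T − P| = 15.47.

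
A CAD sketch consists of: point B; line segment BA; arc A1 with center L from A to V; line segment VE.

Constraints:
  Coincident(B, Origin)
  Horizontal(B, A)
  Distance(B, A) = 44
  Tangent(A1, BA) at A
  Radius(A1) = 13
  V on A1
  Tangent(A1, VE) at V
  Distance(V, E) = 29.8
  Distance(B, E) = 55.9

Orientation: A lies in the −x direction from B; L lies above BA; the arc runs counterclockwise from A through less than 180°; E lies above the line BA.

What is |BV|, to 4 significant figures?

34.27

Checks: |LV| = 13.00 ✓; ∠(LV, VE) = 90.00° ✓; |VE| = 29.80 ✓; |BE| = 55.90 ✓.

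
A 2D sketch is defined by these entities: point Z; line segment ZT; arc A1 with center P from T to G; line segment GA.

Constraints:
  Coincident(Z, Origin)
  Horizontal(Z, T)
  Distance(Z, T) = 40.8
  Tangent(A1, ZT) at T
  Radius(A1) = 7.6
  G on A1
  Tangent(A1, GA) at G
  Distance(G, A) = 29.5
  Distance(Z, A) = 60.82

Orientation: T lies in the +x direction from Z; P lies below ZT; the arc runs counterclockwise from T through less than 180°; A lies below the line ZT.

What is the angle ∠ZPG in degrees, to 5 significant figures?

38.949°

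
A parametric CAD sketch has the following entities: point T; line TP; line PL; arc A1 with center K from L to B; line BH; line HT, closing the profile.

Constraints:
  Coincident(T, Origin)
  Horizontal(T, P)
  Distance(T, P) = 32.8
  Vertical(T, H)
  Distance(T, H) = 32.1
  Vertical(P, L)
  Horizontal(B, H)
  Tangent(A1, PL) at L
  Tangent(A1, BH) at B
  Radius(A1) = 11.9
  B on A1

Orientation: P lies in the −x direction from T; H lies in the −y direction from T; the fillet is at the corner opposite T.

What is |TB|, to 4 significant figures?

38.30

The virtual corner opposite T is at (-32.80, -32.10). The tangent condition forces KL to be normal to PL and tangency of A1 to BH means the radius KB is perpendicular to BH, with radius 11.9, so the center K sits 11.9 in from both sides at K = (-20.90, -20.20). That places the tangent points at L = (-32.80, -20.20) on PL and B = (-20.90, -32.10) on BH. Then |TB| = |B − T| = 38.30.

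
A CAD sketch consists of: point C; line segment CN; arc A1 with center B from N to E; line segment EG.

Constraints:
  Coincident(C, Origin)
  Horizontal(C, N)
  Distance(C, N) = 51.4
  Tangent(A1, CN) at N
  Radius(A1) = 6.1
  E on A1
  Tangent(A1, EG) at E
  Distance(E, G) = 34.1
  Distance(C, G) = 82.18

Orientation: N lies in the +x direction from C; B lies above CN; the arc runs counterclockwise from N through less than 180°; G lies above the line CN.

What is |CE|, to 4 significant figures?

56.37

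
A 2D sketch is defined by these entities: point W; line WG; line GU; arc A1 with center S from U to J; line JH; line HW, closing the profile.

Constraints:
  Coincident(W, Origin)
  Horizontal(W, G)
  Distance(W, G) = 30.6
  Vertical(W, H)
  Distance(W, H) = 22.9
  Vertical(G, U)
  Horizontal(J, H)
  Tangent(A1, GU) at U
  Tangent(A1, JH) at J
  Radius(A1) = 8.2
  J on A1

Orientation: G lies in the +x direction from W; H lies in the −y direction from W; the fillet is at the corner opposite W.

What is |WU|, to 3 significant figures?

33.9

W is at the origin; W and G share the same y with |WG| = 30.6 and G on the +x side, so G = (30.6, 0.00). WH is vertical with |WH| = 22.9 and H on the −y side, so H = (0.00, -22.9). The virtual corner opposite W is at (30.6, -22.9). A1 meets GU tangentially, so SU is at right angles to GU and since A1 is tangent to JH there, SJ ⟂ JH, with radius 8.2, so the center S sits 8.2 in from both sides at S = (22.4, -14.7). That places the tangent points at U = (30.6, -14.7) on GU and J = (22.4, -22.9) on JH. Then |WU| = |U − W| = 33.9.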